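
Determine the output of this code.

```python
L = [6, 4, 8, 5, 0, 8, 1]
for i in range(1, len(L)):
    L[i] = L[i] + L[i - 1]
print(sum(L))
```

143

i=1: L[1] = 4+6 = 10 → [6, 10, 8, 5, 0, 8, 1]
i=2: L[2] = 8+10 = 18 → [6, 10, 18, 5, 0, 8, 1]
i=3: L[3] = 5+18 = 23 → [6, 10, 18, 23, 0, 8, 1]
i=4: L[4] = 0+23 = 23 → [6, 10, 18, 23, 23, 8, 1]
i=5: L[5] = 8+23 = 31 → [6, 10, 18, 23, 23, 31, 1]
i=6: L[6] = 1+31 = 32 → [6, 10, 18, 23, 23, 31, 32]
sum = 143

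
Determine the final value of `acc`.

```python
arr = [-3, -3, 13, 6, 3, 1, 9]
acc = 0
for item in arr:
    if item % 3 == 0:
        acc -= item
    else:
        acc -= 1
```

item=-3: %3==0, acc = 0-(-3) = 3
item=-3: %3==0, acc = 3-(-3) = 6
item=13: not %3==0, acc = 6-1 = 5
item=6: %3==0, acc = 5-6 = -1
item=3: %3==0, acc = (-1)-3 = -4
item=1: not %3==0, acc = (-4)-1 = -5
item=9: %3==0, acc = (-5)-9 = -14

-14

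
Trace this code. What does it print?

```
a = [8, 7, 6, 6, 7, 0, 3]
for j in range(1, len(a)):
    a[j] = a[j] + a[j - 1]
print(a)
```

j=1: a[1] = 7+8 = 15 → [8, 15, 6, 6, 7, 0, 3]
j=2: a[2] = 6+15 = 21 → [8, 15, 21, 6, 7, 0, 3]
j=3: a[3] = 6+21 = 27 → [8, 15, 21, 27, 7, 0, 3]
j=4: a[4] = 7+27 = 34 → [8, 15, 21, 27, 34, 0, 3]
j=5: a[5] = 0+34 = 34 → [8, 15, 21, 27, 34, 34, 3]
j=6: a[6] = 3+34 = 37 → [8, 15, 21, 27, 34, 34, 37]

[8, 15, 21, 27, 34, 34, 37]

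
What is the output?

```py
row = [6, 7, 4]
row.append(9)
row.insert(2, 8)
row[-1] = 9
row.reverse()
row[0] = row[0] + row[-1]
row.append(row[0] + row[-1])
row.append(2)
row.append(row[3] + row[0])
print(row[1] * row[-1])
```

append 9 → [6, 7, 4, 9]
insert 8 at 2 → [6, 7, 8, 4, 9]
row[-1] = 9 → [6, 7, 8, 4, 9]
reverse → [9, 4, 8, 7, 6]
row[0] = row[0]+row[-1] = 9+6 = 15 → [15, 4, 8, 7, 6]
append row[0]+row[-1] = 15+6 = 21 → [15, 4, 8, 7, 6, 21]
append 2 → [15, 4, 8, 7, 6, 21, 2]
append row[3]+row[0] = 7+15 = 22 → [15, 4, 8, 7, 6, 21, 2, 22]
row[1]*row[-1] = 4*22 = 88

88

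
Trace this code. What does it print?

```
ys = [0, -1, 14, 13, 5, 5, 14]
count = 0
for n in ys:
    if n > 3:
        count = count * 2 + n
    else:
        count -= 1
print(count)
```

308

n=0: not >3, count = 0-1 = -1
n=-1: not >3, count = (-1)-1 = -2
n=14: >3, count = (-2)*2+14 = 10
n=13: >3, count = 10*2+13 = 33
n=5: >3, count = 33*2+5 = 71
n=5: >3, count = 71*2+5 = 147
n=14: >3, count = 147*2+14 = 308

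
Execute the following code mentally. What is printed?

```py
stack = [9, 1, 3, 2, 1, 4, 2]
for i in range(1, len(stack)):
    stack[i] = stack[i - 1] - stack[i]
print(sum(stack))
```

i=1: stack[1] = 9-1 = 8 → [9, 8, 3, 2, 1, 4, 2]
i=2: stack[2] = 8-3 = 5 → [9, 8, 5, 2, 1, 4, 2]
i=3: stack[3] = 5-2 = 3 → [9, 8, 5, 3, 1, 4, 2]
i=4: stack[4] = 3-1 = 2 → [9, 8, 5, 3, 2, 4, 2]
i=5: stack[5] = 2-4 = -2 → [9, 8, 5, 3, 2, -2, 2]
i=6: stack[6] = (-2)-2 = -4 → [9, 8, 5, 3, 2, -2, -4]
sum = 21

21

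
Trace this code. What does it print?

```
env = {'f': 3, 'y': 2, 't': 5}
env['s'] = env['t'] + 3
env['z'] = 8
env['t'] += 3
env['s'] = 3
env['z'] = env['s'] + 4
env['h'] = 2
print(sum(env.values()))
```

env['s'] = env['t']+3 = 8 → {'f': 3, 'y': 2, 't': 5, 's': 8}
env['z'] = 8 → {'f': 3, 'y': 2, 't': 5, 's': 8, 'z': 8}
env['t'] = 5+3 = 8 → {'f': 3, 'y': 2, 't': 8, 's': 8, 'z': 8}
env['s'] = 3 → {'f': 3, 'y': 2, 't': 8, 's': 3, 'z': 8}
env['z'] = env['s']+4 = 7 → {'f': 3, 'y': 2, 't': 8, 's': 3, 'z': 7}
env['h'] = 2 → {'f': 3, 'y': 2, 't': 8, 's': 3, 'z': 7, 'h': 2}
sum of values = 25

25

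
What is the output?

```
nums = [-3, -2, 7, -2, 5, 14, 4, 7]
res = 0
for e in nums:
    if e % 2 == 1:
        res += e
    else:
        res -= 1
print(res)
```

12

e=-3: odd, res = 0+(-3) = -3
e=-2: not odd, res = (-3)-1 = -4
e=7: odd, res = (-4)+7 = 3
e=-2: not odd, res = 3-1 = 2
e=5: odd, res = 2+5 = 7
e=14: not odd, res = 7-1 = 6
e=4: not odd, res = 6-1 = 5
e=7: odd, res = 5+7 = 12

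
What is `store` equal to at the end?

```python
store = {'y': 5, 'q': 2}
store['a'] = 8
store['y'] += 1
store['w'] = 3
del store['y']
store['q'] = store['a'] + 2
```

store['a'] = 8 → {'y': 5, 'q': 2, 'a': 8}
store['y'] = 5+1 = 6 → {'y': 6, 'q': 2, 'a': 8}
store['w'] = 3 → {'y': 6, 'q': 2, 'a': 8, 'w': 3}
del 'y' → {'q': 2, 'a': 8, 'w': 3}
store['q'] = store['a']+2 = 10 → {'q': 10, 'a': 8, 'w': 3}

{'q': 10, 'a': 8, 'w': 3}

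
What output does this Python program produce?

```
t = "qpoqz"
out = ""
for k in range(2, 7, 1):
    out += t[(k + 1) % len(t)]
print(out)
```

k=2: add t[3]='q' → 'q'
k=3: add t[4]='z' → 'qz'
k=4: add t[0]='q' → 'qzq'
k=5: add t[1]='p' → 'qzqp'
k=6: add t[2]='o' → 'qzqpo'

qzqpo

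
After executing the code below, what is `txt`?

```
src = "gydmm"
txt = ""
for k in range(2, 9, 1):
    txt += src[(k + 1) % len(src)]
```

k=2: add src[3]='m' → 'm'
k=3: add src[4]='m' → 'mm'
k=4: add src[0]='g' → 'mmg'
k=5: add src[1]='y' → 'mmgy'
k=6: add src[2]='d' → 'mmgyd'
k=7: add src[3]='m' → 'mmgydm'
k=8: add src[4]='m' → 'mmgydmm'

'mmgydmm'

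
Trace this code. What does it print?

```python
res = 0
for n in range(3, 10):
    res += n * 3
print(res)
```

126

n=3: res = 0+3*3 = 9
n=4: res = 9+4*3 = 21
n=5: res = 21+5*3 = 36
n=6: res = 36+6*3 = 54
n=7: res = 54+7*3 = 75
n=8: res = 75+8*3 = 99
n=9: res = 99+9*3 = 126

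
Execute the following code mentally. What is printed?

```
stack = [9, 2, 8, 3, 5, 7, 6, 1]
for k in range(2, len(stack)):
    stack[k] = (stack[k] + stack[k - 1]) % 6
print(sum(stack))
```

k=2: stack[2] = (8+2)%6 = 4 → [9, 2, 4, 3, 5, 7, 6, 1]
k=3: stack[3] = (3+4)%6 = 1 → [9, 2, 4, 1, 5, 7, 6, 1]
k=4: stack[4] = (5+1)%6 = 0 → [9, 2, 4, 1, 0, 7, 6, 1]
k=5: stack[5] = (7+0)%6 = 1 → [9, 2, 4, 1, 0, 1, 6, 1]
k=6: stack[6] = (6+1)%6 = 1 → [9, 2, 4, 1, 0, 1, 1, 1]
k=7: stack[7] = (1+1)%6 = 2 → [9, 2, 4, 1, 0, 1, 1, 2]
sum = 20

20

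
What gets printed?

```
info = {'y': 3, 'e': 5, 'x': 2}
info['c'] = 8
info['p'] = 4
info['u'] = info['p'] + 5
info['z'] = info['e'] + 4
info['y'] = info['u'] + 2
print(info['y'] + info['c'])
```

19

info['c'] = 8 → {'y': 3, 'e': 5, 'x': 2, 'c': 8}
info['p'] = 4 → {'y': 3, 'e': 5, 'x': 2, 'c': 8, 'p': 4}
info['u'] = info['p']+5 = 9 → {'y': 3, 'e': 5, 'x': 2, 'c': 8, 'p': 4, 'u': 9}
info['z'] = info['e']+4 = 9 → {'y': 3, 'e': 5, 'x': 2, 'c': 8, 'p': 4, 'u': 9, 'z': 9}
info['y'] = info['u']+2 = 11 → {'y': 11, 'e': 5, 'x': 2, 'c': 8, 'p': 4, 'u': 9, 'z': 9}
info['y']+info['c'] = 11+8 = 19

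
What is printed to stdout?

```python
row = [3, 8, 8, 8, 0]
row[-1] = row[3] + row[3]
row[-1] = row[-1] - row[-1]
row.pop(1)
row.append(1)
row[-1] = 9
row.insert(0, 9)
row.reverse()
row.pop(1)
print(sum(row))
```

row[-1] = row[3]+row[3] = 8+8 = 16 → [3, 8, 8, 8, 16]
row[-1] = row[-1]-row[-1] = 16-16 = 0 → [3, 8, 8, 8, 0]
pop(1) removes 8 → [3, 8, 8, 0]
append 1 → [3, 8, 8, 0, 1]
row[-1] = 9 → [3, 8, 8, 0, 9]
insert 9 at 0 → [9, 3, 8, 8, 0, 9]
reverse → [9, 0, 8, 8, 3, 9]
pop(1) removes 0 → [9, 8, 8, 3, 9]
sum = 37

37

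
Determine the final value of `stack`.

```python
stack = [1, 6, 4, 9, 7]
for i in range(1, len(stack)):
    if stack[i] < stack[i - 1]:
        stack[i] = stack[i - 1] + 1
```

i=1: 6>=1, unchanged → [1, 6, 4, 9, 7]
i=2: 4<6, stack[2] = 6+1 = 7 → [1, 6, 7, 9, 7]
i=3: 9>=7, unchanged → [1, 6, 7, 9, 7]
i=4: 7<9, stack[4] = 9+1 = 10 → [1, 6, 7, 9, 10]

[1, 6, 7, 9, 10]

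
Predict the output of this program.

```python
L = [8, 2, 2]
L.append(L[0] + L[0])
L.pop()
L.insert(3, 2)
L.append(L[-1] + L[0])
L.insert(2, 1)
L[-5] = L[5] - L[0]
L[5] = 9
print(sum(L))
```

24

append L[0]+L[0] = 8+8 = 16 → [8, 2, 2, 16]
pop() removes 16 → [8, 2, 2]
insert 2 at 3 → [8, 2, 2, 2]
append L[-1]+L[0] = 2+8 = 10 → [8, 2, 2, 2, 10]
insert 1 at 2 → [8, 2, 1, 2, 2, 10]
L[-5] = L[5]-L[0] = 10-8 = 2 → [8, 2, 1, 2, 2, 10]
L[5] = 9 → [8, 2, 1, 2, 2, 9]
sum = 24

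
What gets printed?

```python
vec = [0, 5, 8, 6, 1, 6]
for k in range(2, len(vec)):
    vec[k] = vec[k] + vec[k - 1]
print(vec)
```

k=2: vec[2] = 8+5 = 13 → [0, 5, 13, 6, 1, 6]
k=3: vec[3] = 6+13 = 19 → [0, 5, 13, 19, 1, 6]
k=4: vec[4] = 1+19 = 20 → [0, 5, 13, 19, 20, 6]
k=5: vec[5] = 6+20 = 26 → [0, 5, 13, 19, 20, 26]

[0, 5, 13, 19, 20, 26]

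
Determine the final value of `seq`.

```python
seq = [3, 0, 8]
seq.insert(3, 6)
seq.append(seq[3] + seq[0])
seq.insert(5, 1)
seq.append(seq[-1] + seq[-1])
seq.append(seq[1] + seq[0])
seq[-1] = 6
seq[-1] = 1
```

[3, 0, 8, 6, 9, 1, 2, 1]

insert 6 at 3 → [3, 0, 8, 6]
append seq[3]+seq[0] = 6+3 = 9 → [3, 0, 8, 6, 9]
insert 1 at 5 → [3, 0, 8, 6, 9, 1]
append seq[-1]+seq[-1] = 1+1 = 2 → [3, 0, 8, 6, 9, 1, 2]
append seq[1]+seq[0] = 0+3 = 3 → [3, 0, 8, 6, 9, 1, 2, 3]
seq[-1] = 6 → [3, 0, 8, 6, 9, 1, 2, 6]
seq[-1] = 1 → [3, 0, 8, 6, 9, 1, 2, 1]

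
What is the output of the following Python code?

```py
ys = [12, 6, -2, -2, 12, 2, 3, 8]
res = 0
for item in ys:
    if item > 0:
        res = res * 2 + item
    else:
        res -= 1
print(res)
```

item=12: >0, res = 0*2+12 = 12
item=6: >0, res = 12*2+6 = 30
item=-2: not >0, res = 30-1 = 29
item=-2: not >0, res = 29-1 = 28
item=12: >0, res = 28*2+12 = 68
item=2: >0, res = 68*2+2 = 138
item=3: >0, res = 138*2+3 = 279
item=8: >0, res = 279*2+8 = 566

566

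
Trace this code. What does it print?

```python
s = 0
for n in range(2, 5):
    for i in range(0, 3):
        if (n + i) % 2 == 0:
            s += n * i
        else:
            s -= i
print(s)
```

11

n=2,i=0: even sum, s = 0+0 = 0
n=2,i=1: odd sum, s = 0-1 = -1
n=2,i=2: even sum, s = (-1)+4 = 3
n=3,i=0: odd sum, s = 3-0 = 3
n=3,i=1: even sum, s = 3+3 = 6
n=3,i=2: odd sum, s = 6-2 = 4
n=4,i=0: even sum, s = 4+0 = 4
n=4,i=1: odd sum, s = 4-1 = 3
n=4,i=2: even sum, s = 3+8 = 11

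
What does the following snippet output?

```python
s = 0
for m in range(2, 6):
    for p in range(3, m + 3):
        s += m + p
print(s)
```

116

m=2,p=3: s = 0+5 = 5
m=2,p=4: s = 5+6 = 11
m=3,p=3: s = 11+6 = 17
m=3,p=4: s = 17+7 = 24
m=3,p=5: s = 24+8 = 32
m=4,p=3: s = 32+7 = 39
m=4,p=4: s = 39+8 = 47
m=4,p=5: s = 47+9 = 56
m=4,p=6: s = 56+10 = 66
m=5,p=3: s = 66+8 = 74
m=5,p=4: s = 74+9 = 83
m=5,p=5: s = 83+10 = 93
m=5,p=6: s = 93+11 = 104
m=5,p=7: s = 104+12 = 116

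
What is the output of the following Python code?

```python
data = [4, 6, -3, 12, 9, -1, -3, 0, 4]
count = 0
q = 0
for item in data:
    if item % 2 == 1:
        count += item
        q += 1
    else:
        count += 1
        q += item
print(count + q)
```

37

item=4: not odd, count = 0+1 = 1; q=4
item=6: not odd, count = 1+1 = 2; q=10
item=-3: odd, count = 2+(-3) = -1; q=11
item=12: not odd, count = (-1)+1 = 0; q=23
item=9: odd, count = 0+9 = 9; q=24
item=-1: odd, count = 9+(-1) = 8; q=25
item=-3: odd, count = 8+(-3) = 5; q=26
item=0: not odd, count = 5+1 = 6; q=26
item=4: not odd, count = 6+1 = 7; q=30
count+q = 7+30 = 37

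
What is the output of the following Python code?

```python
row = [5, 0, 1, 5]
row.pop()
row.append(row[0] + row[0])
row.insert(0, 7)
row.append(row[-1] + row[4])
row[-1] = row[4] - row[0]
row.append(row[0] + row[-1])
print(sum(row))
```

36

pop() removes 5 → [5, 0, 1]
append row[0]+row[0] = 5+5 = 10 → [5, 0, 1, 10]
insert 7 at 0 → [7, 5, 0, 1, 10]
append row[-1]+row[4] = 10+10 = 20 → [7, 5, 0, 1, 10, 20]
row[-1] = row[4]-row[0] = 10-7 = 3 → [7, 5, 0, 1, 10, 3]
append row[0]+row[-1] = 7+3 = 10 → [7, 5, 0, 1, 10, 3, 10]
sum = 36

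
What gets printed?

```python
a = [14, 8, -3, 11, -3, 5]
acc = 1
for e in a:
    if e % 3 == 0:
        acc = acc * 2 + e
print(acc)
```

e=14: not %3==0
e=8: not %3==0
e=-3: %3==0, acc = 1*2+(-3) = -1
e=11: not %3==0
e=-3: %3==0, acc = (-1)*2+(-3) = -5
e=5: not %3==0

-5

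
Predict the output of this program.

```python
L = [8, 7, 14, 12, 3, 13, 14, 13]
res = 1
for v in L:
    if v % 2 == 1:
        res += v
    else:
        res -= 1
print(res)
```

v=8: not odd, res = 1-1 = 0
v=7: odd, res = 0+7 = 7
v=14: not odd, res = 7-1 = 6
v=12: not odd, res = 6-1 = 5
v=3: odd, res = 5+3 = 8
v=13: odd, res = 8+13 = 21
v=14: not odd, res = 21-1 = 20
v=13: odd, res = 20+13 = 33

33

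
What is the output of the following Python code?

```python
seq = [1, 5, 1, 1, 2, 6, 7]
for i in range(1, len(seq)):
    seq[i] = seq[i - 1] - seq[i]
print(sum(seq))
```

-57

i=1: seq[1] = 1-5 = -4 → [1, -4, 1, 1, 2, 6, 7]
i=2: seq[2] = (-4)-1 = -5 → [1, -4, -5, 1, 2, 6, 7]
i=3: seq[3] = (-5)-1 = -6 → [1, -4, -5, -6, 2, 6, 7]
i=4: seq[4] = (-6)-2 = -8 → [1, -4, -5, -6, -8, 6, 7]
i=5: seq[5] = (-8)-6 = -14 → [1, -4, -5, -6, -8, -14, 7]
i=6: seq[6] = (-14)-7 = -21 → [1, -4, -5, -6, -8, -14, -21]
sum = -57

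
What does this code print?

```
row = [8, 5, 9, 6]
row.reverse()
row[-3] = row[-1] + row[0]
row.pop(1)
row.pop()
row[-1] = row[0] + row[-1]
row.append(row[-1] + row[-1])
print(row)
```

reverse → [6, 9, 5, 8]
row[-3] = row[-1]+row[0] = 8+6 = 14 → [6, 14, 5, 8]
pop(1) removes 14 → [6, 5, 8]
pop() removes 8 → [6, 5]
row[-1] = row[0]+row[-1] = 6+5 = 11 → [6, 11]
append row[-1]+row[-1] = 11+11 = 22 → [6, 11, 22]

[6, 11, 22]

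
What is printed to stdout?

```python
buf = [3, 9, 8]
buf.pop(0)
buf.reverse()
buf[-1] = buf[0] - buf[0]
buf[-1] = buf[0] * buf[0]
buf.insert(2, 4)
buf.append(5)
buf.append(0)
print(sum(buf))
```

pop(0) removes 3 → [9, 8]
reverse → [8, 9]
buf[-1] = buf[0]-buf[0] = 8-8 = 0 → [8, 0]
buf[-1] = buf[0]*buf[0] = 8*8 = 64 → [8, 64]
insert 4 at 2 → [8, 64, 4]
append 5 → [8, 64, 4, 5]
append 0 → [8, 64, 4, 5, 0]
sum = 81

81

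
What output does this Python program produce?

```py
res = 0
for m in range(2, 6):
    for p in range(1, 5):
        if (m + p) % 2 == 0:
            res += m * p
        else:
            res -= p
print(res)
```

m=2,p=1: odd sum, res = 0-1 = -1
m=2,p=2: even sum, res = (-1)+4 = 3
m=2,p=3: odd sum, res = 3-3 = 0
m=2,p=4: even sum, res = 0+8 = 8
m=3,p=1: even sum, res = 8+3 = 11
m=3,p=2: odd sum, res = 11-2 = 9
m=3,p=3: even sum, res = 9+9 = 18
m=3,p=4: odd sum, res = 18-4 = 14
m=4,p=1: odd sum, res = 14-1 = 13
m=4,p=2: even sum, res = 13+8 = 21
m=4,p=3: odd sum, res = 21-3 = 18
m=4,p=4: even sum, res = 18+16 = 34
m=5,p=1: even sum, res = 34+5 = 39
m=5,p=2: odd sum, res = 39-2 = 37
m=5,p=3: even sum, res = 37+15 = 52
m=5,p=4: odd sum, res = 52-4 = 48

48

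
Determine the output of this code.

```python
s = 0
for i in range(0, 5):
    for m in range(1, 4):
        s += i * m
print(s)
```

60

i=0,m=1: s = 0+0 = 0
i=0,m=2: s = 0+0 = 0
i=0,m=3: s = 0+0 = 0
i=1,m=1: s = 0+1 = 1
i=1,m=2: s = 1+2 = 3
i=1,m=3: s = 3+3 = 6
i=2,m=1: s = 6+2 = 8
i=2,m=2: s = 8+4 = 12
i=2,m=3: s = 12+6 = 18
i=3,m=1: s = 18+3 = 21
i=3,m=2: s = 21+6 = 27
i=3,m=3: s = 27+9 = 36
i=4,m=1: s = 36+4 = 40
i=4,m=2: s = 40+8 = 48
i=4,m=3: s = 48+12 = 60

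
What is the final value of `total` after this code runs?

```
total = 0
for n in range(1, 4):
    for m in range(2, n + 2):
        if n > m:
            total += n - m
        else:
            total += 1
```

6

n=1,m=2: not 1>2, total = 0+1 = 1
n=2,m=2: not 2>2, total = 1+1 = 2
n=2,m=3: not 2>3, total = 2+1 = 3
n=3,m=2: 3>2, total = 3+1 = 4
n=3,m=3: not 3>3, total = 4+1 = 5
n=3,m=4: not 3>4, total = 5+1 = 6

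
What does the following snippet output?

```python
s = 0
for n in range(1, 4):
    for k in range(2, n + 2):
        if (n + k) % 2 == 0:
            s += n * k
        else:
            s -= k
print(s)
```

n=1,k=2: odd sum, s = 0-2 = -2
n=2,k=2: even sum, s = (-2)+4 = 2
n=2,k=3: odd sum, s = 2-3 = -1
n=3,k=2: odd sum, s = (-1)-2 = -3
n=3,k=3: even sum, s = (-3)+9 = 6
n=3,k=4: odd sum, s = 6-4 = 2

2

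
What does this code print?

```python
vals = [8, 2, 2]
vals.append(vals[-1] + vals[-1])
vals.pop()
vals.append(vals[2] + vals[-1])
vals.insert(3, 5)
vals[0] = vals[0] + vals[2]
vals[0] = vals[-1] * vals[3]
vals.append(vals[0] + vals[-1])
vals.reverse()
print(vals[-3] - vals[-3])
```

0

append vals[-1]+vals[-1] = 2+2 = 4 → [8, 2, 2, 4]
pop() removes 4 → [8, 2, 2]
append vals[2]+vals[-1] = 2+2 = 4 → [8, 2, 2, 4]
insert 5 at 3 → [8, 2, 2, 5, 4]
vals[0] = vals[0]+vals[2] = 8+2 = 10 → [10, 2, 2, 5, 4]
vals[0] = vals[-1]*vals[3] = 4*5 = 20 → [20, 2, 2, 5, 4]
append vals[0]+vals[-1] = 20+4 = 24 → [20, 2, 2, 5, 4, 24]
reverse → [24, 4, 5, 2, 2, 20]
vals[-3]-vals[-3] = 2-2 = 0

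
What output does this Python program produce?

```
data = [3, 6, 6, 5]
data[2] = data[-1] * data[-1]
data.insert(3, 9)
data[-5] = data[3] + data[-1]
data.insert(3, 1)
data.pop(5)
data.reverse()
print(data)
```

data[2] = data[-1]*data[-1] = 5*5 = 25 → [3, 6, 25, 5]
insert 9 at 3 → [3, 6, 25, 9, 5]
data[-5] = data[3]+data[-1] = 9+5 = 14 → [14, 6, 25, 9, 5]
insert 1 at 3 → [14, 6, 25, 1, 9, 5]
pop(5) removes 5 → [14, 6, 25, 1, 9]
reverse → [9, 1, 25, 6, 14]

[9, 1, 25, 6, 14]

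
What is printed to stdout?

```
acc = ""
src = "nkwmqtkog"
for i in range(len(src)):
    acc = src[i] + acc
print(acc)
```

i=0: prepend 'n' → 'n'
i=1: prepend 'k' → 'kn'
i=2: prepend 'w' → 'wkn'
i=3: prepend 'm' → 'mwkn'
i=4: prepend 'q' → 'qmwkn'
i=5: prepend 't' → 'tqmwkn'
i=6: prepend 'k' → 'ktqmwkn'
i=7: prepend 'o' → 'oktqmwkn'
i=8: prepend 'g' → 'goktqmwkn'

goktqmwkn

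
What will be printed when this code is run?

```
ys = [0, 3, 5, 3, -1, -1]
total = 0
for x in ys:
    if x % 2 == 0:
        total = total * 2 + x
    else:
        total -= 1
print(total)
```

x=0: even, total = 0*2+0 = 0
x=3: not even, total = 0-1 = -1
x=5: not even, total = (-1)-1 = -2
x=3: not even, total = (-2)-1 = -3
x=-1: not even, total = (-3)-1 = -4
x=-1: not even, total = (-4)-1 = -5

-5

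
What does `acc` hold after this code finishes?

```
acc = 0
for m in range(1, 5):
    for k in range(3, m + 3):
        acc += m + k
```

70

m=1,k=3: acc = 0+4 = 4
m=2,k=3: acc = 4+5 = 9
m=2,k=4: acc = 9+6 = 15
m=3,k=3: acc = 15+6 = 21
m=3,k=4: acc = 21+7 = 28
m=3,k=5: acc = 28+8 = 36
m=4,k=3: acc = 36+7 = 43
m=4,k=4: acc = 43+8 = 51
m=4,k=5: acc = 51+9 = 60
m=4,k=6: acc = 60+10 = 70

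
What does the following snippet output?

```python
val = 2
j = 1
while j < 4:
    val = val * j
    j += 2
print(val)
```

6

j=1: val = 2*1 = 2
j=3: val = 2*3 = 6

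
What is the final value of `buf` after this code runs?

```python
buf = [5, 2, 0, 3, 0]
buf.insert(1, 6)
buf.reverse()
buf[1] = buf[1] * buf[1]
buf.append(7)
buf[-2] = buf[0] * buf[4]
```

[0, 9, 0, 2, 6, 0, 7]

insert 6 at 1 → [5, 6, 2, 0, 3, 0]
reverse → [0, 3, 0, 2, 6, 5]
buf[1] = buf[1]*buf[1] = 3*3 = 9 → [0, 9, 0, 2, 6, 5]
append 7 → [0, 9, 0, 2, 6, 5, 7]
buf[-2] = buf[0]*buf[4] = 0*6 = 0 → [0, 9, 0, 2, 6, 0, 7]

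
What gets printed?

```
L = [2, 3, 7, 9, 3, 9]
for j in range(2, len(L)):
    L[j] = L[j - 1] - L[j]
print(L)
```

[2, 3, -4, -13, -16, -25]

j=2: L[2] = 3-7 = -4 → [2, 3, -4, 9, 3, 9]
j=3: L[3] = (-4)-9 = -13 → [2, 3, -4, -13, 3, 9]
j=4: L[4] = (-13)-3 = -16 → [2, 3, -4, -13, -16, 9]
j=5: L[5] = (-16)-9 = -25 → [2, 3, -4, -13, -16, -25]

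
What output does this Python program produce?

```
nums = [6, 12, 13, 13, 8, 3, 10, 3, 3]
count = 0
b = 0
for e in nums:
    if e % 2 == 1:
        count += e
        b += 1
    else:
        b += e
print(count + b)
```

e=6: not odd; b=6
e=12: not odd; b=18
e=13: odd, count = 0+13 = 13; b=19
e=13: odd, count = 13+13 = 26; b=20
e=8: not odd; b=28
e=3: odd, count = 26+3 = 29; b=29
e=10: not odd; b=39
e=3: odd, count = 29+3 = 32; b=40
e=3: odd, count = 32+3 = 35; b=41
count+b = 35+41 = 76

76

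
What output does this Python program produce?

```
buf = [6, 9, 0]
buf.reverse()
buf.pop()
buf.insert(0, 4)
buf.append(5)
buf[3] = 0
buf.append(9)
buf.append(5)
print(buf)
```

[4, 0, 9, 0, 9, 5]

reverse → [0, 9, 6]
pop() removes 6 → [0, 9]
insert 4 at 0 → [4, 0, 9]
append 5 → [4, 0, 9, 5]
buf[3] = 0 → [4, 0, 9, 0]
append 9 → [4, 0, 9, 0, 9]
append 5 → [4, 0, 9, 0, 9, 5]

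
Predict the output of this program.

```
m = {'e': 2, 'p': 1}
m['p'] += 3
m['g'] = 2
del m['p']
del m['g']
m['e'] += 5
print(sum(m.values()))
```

m['p'] = 1+3 = 4 → {'e': 2, 'p': 4}
m['g'] = 2 → {'e': 2, 'p': 4, 'g': 2}
del 'p' → {'e': 2, 'g': 2}
del 'g' → {'e': 2}
m['e'] = 2+5 = 7 → {'e': 7}
sum of values = 7

7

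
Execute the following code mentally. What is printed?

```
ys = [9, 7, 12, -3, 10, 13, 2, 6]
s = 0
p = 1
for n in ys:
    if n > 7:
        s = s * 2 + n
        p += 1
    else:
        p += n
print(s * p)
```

2601

n=9: >7, s = 0*2+9 = 9; p=2
n=7: not >7; p=9
n=12: >7, s = 9*2+12 = 30; p=10
n=-3: not >7; p=7
n=10: >7, s = 30*2+10 = 70; p=8
n=13: >7, s = 70*2+13 = 153; p=9
n=2: not >7; p=11
n=6: not >7; p=17
s*p = 153*17 = 2601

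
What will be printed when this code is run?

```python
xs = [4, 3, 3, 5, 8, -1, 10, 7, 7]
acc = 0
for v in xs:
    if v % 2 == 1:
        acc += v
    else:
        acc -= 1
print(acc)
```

v=4: not odd, acc = 0-1 = -1
v=3: odd, acc = (-1)+3 = 2
v=3: odd, acc = 2+3 = 5
v=5: odd, acc = 5+5 = 10
v=8: not odd, acc = 10-1 = 9
v=-1: odd, acc = 9+(-1) = 8
v=10: not odd, acc = 8-1 = 7
v=7: odd, acc = 7+7 = 14
v=7: odd, acc = 14+7 = 21

21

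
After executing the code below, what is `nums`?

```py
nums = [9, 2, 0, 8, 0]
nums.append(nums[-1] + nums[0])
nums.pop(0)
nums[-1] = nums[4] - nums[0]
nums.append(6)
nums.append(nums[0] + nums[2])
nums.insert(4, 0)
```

append nums[-1]+nums[0] = 0+9 = 9 → [9, 2, 0, 8, 0, 9]
pop(0) removes 9 → [2, 0, 8, 0, 9]
nums[-1] = nums[4]-nums[0] = 9-2 = 7 → [2, 0, 8, 0, 7]
append 6 → [2, 0, 8, 0, 7, 6]
append nums[0]+nums[2] = 2+8 = 10 → [2, 0, 8, 0, 7, 6, 10]
insert 0 at 4 → [2, 0, 8, 0, 0, 7, 6, 10]

[2, 0, 8, 0, 0, 7, 6, 10]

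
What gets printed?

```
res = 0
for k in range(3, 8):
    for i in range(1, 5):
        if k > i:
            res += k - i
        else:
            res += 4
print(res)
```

63

k=3,i=1: 3>1, res = 0+2 = 2
k=3,i=2: 3>2, res = 2+1 = 3
k=3,i=3: not 3>3, res = 3+4 = 7
k=3,i=4: not 3>4, res = 7+4 = 11
k=4,i=1: 4>1, res = 11+3 = 14
k=4,i=2: 4>2, res = 14+2 = 16
k=4,i=3: 4>3, res = 16+1 = 17
k=4,i=4: not 4>4, res = 17+4 = 21
k=5,i=1: 5>1, res = 21+4 = 25
k=5,i=2: 5>2, res = 25+3 = 28
k=5,i=3: 5>3, res = 28+2 = 30
k=5,i=4: 5>4, res = 30+1 = 31
k=6,i=1: 6>1, res = 31+5 = 36
k=6,i=2: 6>2, res = 36+4 = 40
k=6,i=3: 6>3, res = 40+3 = 43
k=6,i=4: 6>4, res = 43+2 = 45
k=7,i=1: 7>1, res = 45+6 = 51
k=7,i=2: 7>2, res = 51+5 = 56
k=7,i=3: 7>3, res = 56+4 = 60
k=7,i=4: 7>4, res = 60+3 = 63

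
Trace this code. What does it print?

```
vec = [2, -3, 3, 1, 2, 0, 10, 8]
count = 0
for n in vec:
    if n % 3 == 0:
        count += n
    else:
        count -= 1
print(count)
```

n=2: not %3==0, count = 0-1 = -1
n=-3: %3==0, count = (-1)+(-3) = -4
n=3: %3==0, count = (-4)+3 = -1
n=1: not %3==0, count = (-1)-1 = -2
n=2: not %3==0, count = (-2)-1 = -3
n=0: %3==0, count = (-3)+0 = -3
n=10: not %3==0, count = (-3)-1 = -4
n=8: not %3==0, count = (-4)-1 = -5

-5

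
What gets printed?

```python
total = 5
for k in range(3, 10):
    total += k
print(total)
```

k=3: total = 5+3 = 8
k=4: total = 8+4 = 12
k=5: total = 12+5 = 17
k=6: total = 17+6 = 23
k=7: total = 23+7 = 30
k=8: total = 30+8 = 38
k=9: total = 38+9 = 47

47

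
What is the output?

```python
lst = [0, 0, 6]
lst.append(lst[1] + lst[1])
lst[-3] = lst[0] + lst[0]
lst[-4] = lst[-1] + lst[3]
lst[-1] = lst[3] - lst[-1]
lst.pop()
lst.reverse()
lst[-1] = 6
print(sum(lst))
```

append lst[1]+lst[1] = 0+0 = 0 → [0, 0, 6, 0]
lst[-3] = lst[0]+lst[0] = 0+0 = 0 → [0, 0, 6, 0]
lst[-4] = lst[-1]+lst[3] = 0+0 = 0 → [0, 0, 6, 0]
lst[-1] = lst[3]-lst[-1] = 0-0 = 0 → [0, 0, 6, 0]
pop() removes 0 → [0, 0, 6]
reverse → [6, 0, 0]
lst[-1] = 6 → [6, 0, 6]
sum = 12

12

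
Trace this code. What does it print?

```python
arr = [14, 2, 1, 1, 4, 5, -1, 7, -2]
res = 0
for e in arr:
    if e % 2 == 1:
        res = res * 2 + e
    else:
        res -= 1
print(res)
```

e=14: not odd, res = 0-1 = -1
e=2: not odd, res = (-1)-1 = -2
e=1: odd, res = (-2)*2+1 = -3
e=1: odd, res = (-3)*2+1 = -5
e=4: not odd, res = (-5)-1 = -6
e=5: odd, res = (-6)*2+5 = -7
e=-1: odd, res = (-7)*2+(-1) = -15
e=7: odd, res = (-15)*2+7 = -23
e=-2: not odd, res = (-23)-1 = -24

-24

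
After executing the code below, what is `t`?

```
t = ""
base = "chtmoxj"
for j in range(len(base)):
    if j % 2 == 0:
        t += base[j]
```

j=0: add 'c' → 'c'
j=1: skip
j=2: add 't' → 'ct'
j=3: skip
j=4: add 'o' → 'cto'
j=5: skip
j=6: add 'j' → 'ctoj'

'ctoj'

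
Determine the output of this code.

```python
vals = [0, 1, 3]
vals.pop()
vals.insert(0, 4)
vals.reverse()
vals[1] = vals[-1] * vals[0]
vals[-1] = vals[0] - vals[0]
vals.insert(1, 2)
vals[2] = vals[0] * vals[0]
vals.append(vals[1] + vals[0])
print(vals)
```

pop() removes 3 → [0, 1]
insert 4 at 0 → [4, 0, 1]
reverse → [1, 0, 4]
vals[1] = vals[-1]*vals[0] = 4*1 = 4 → [1, 4, 4]
vals[-1] = vals[0]-vals[0] = 1-1 = 0 → [1, 4, 0]
insert 2 at 1 → [1, 2, 4, 0]
vals[2] = vals[0]*vals[0] = 1*1 = 1 → [1, 2, 1, 0]
append vals[1]+vals[0] = 2+1 = 3 → [1, 2, 1, 0, 3]

[1, 2, 1, 0, 3]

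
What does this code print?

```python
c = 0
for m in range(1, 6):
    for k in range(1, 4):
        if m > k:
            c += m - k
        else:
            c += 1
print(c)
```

25

m=1,k=1: not 1>1, c = 0+1 = 1
m=1,k=2: not 1>2, c = 1+1 = 2
m=1,k=3: not 1>3, c = 2+1 = 3
m=2,k=1: 2>1, c = 3+1 = 4
m=2,k=2: not 2>2, c = 4+1 = 5
m=2,k=3: not 2>3, c = 5+1 = 6
m=3,k=1: 3>1, c = 6+2 = 8
m=3,k=2: 3>2, c = 8+1 = 9
m=3,k=3: not 3>3, c = 9+1 = 10
m=4,k=1: 4>1, c = 10+3 = 13
m=4,k=2: 4>2, c = 13+2 = 15
m=4,k=3: 4>3, c = 15+1 = 16
m=5,k=1: 5>1, c = 16+4 = 20
m=5,k=2: 5>2, c = 20+3 = 23
m=5,k=3: 5>3, c = 23+2 = 25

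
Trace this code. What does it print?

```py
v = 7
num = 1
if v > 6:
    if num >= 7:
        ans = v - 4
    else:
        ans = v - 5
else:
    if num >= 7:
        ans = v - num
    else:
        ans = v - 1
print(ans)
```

v=7, num=1
v > 6 is True; num >= 7 is False
→ ans = v - 5 = 2

2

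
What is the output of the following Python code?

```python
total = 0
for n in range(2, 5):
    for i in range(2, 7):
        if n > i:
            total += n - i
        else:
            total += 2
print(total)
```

28

n=2,i=2: not 2>2, total = 0+2 = 2
n=2,i=3: not 2>3, total = 2+2 = 4
n=2,i=4: not 2>4, total = 4+2 = 6
n=2,i=5: not 2>5, total = 6+2 = 8
n=2,i=6: not 2>6, total = 8+2 = 10
n=3,i=2: 3>2, total = 10+1 = 11
n=3,i=3: not 3>3, total = 11+2 = 13
n=3,i=4: not 3>4, total = 13+2 = 15
n=3,i=5: not 3>5, total = 15+2 = 17
n=3,i=6: not 3>6, total = 17+2 = 19
n=4,i=2: 4>2, total = 19+2 = 21
n=4,i=3: 4>3, total = 21+1 = 22
n=4,i=4: not 4>4, total = 22+2 = 24
n=4,i=5: not 4>5, total = 24+2 = 26
n=4,i=6: not 4>6, total = 26+2 = 28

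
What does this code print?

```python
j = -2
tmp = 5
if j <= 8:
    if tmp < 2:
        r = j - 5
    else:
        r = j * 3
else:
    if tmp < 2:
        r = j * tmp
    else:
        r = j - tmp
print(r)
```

-6

j=-2, tmp=5
j <= 8 is True; tmp < 2 is False
→ r = j * 3 = -6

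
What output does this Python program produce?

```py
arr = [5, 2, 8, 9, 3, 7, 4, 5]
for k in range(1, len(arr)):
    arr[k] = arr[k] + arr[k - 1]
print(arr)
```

k=1: arr[1] = 2+5 = 7 → [5, 7, 8, 9, 3, 7, 4, 5]
k=2: arr[2] = 8+7 = 15 → [5, 7, 15, 9, 3, 7, 4, 5]
k=3: arr[3] = 9+15 = 24 → [5, 7, 15, 24, 3, 7, 4, 5]
k=4: arr[4] = 3+24 = 27 → [5, 7, 15, 24, 27, 7, 4, 5]
k=5: arr[5] = 7+27 = 34 → [5, 7, 15, 24, 27, 34, 4, 5]
k=6: arr[6] = 4+34 = 38 → [5, 7, 15, 24, 27, 34, 38, 5]
k=7: arr[7] = 5+38 = 43 → [5, 7, 15, 24, 27, 34, 38, 43]

[5, 7, 15, 24, 27, 34, 38, 43]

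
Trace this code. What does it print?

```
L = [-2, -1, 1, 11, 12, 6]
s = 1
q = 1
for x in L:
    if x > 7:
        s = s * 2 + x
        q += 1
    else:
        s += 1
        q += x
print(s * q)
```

x=-2: not >7, s = 1+1 = 2; q=-1
x=-1: not >7, s = 2+1 = 3; q=-2
x=1: not >7, s = 3+1 = 4; q=-1
x=11: >7, s = 4*2+11 = 19; q=0
x=12: >7, s = 19*2+12 = 50; q=1
x=6: not >7, s = 50+1 = 51; q=7
s*q = 51*7 = 357

357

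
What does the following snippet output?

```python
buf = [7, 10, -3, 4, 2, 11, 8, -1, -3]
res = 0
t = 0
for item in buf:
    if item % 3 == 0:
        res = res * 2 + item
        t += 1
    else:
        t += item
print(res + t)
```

item=7: not %3==0; t=7
item=10: not %3==0; t=17
item=-3: %3==0, res = 0*2+(-3) = -3; t=18
item=4: not %3==0; t=22
item=2: not %3==0; t=24
item=11: not %3==0; t=35
item=8: not %3==0; t=43
item=-1: not %3==0; t=42
item=-3: %3==0, res = (-3)*2+(-3) = -9; t=43
res+t = (-9)+43 = 34

34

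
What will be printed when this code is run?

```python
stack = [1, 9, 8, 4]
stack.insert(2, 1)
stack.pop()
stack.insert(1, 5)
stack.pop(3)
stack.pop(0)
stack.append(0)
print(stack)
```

[5, 9, 8, 0]

insert 1 at 2 → [1, 9, 1, 8, 4]
pop() removes 4 → [1, 9, 1, 8]
insert 5 at 1 → [1, 5, 9, 1, 8]
pop(3) removes 1 → [1, 5, 9, 8]
pop(0) removes 1 → [5, 9, 8]
append 0 → [5, 9, 8, 0]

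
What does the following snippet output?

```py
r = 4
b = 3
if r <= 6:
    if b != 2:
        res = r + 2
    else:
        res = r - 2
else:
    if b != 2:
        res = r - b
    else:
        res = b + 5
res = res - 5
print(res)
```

1

r=4, b=3
r <= 6 is True; b != 2 is True
→ res = r + 2 = 6
res = 6-5 = 1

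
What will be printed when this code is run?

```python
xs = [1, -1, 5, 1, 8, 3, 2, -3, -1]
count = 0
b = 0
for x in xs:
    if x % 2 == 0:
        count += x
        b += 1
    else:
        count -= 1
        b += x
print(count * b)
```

x=1: not even, count = 0-1 = -1; b=1
x=-1: not even, count = (-1)-1 = -2; b=0
x=5: not even, count = (-2)-1 = -3; b=5
x=1: not even, count = (-3)-1 = -4; b=6
x=8: even, count = (-4)+8 = 4; b=7
x=3: not even, count = 4-1 = 3; b=10
x=2: even, count = 3+2 = 5; b=11
x=-3: not even, count = 5-1 = 4; b=8
x=-1: not even, count = 4-1 = 3; b=7
count*b = 3*7 = 21

21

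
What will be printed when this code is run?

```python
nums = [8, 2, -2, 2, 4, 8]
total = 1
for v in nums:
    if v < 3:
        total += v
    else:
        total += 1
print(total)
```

v=8: not <3, total = 1+1 = 2
v=2: <3, total = 2+2 = 4
v=-2: <3, total = 4+(-2) = 2
v=2: <3, total = 2+2 = 4
v=4: not <3, total = 4+1 = 5
v=8: not <3, total = 5+1 = 6

6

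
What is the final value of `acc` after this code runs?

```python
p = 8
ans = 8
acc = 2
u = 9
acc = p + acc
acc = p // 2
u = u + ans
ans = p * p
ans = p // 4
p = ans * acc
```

4

acc = 8+2 = 10
acc = 8//2 = 4
u = 9+8 = 17
ans = 8*8 = 64
ans = 8//4 = 2
p = 2*4 = 8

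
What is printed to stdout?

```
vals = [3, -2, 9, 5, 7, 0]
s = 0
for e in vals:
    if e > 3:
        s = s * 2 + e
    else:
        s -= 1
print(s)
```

e=3: not >3, s = 0-1 = -1
e=-2: not >3, s = (-1)-1 = -2
e=9: >3, s = (-2)*2+9 = 5
e=5: >3, s = 5*2+5 = 15
e=7: >3, s = 15*2+7 = 37
e=0: not >3, s = 37-1 = 36

36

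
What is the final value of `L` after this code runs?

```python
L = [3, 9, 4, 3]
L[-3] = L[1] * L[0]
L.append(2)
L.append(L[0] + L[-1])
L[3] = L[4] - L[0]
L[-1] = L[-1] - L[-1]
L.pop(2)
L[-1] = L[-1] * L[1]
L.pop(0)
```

[27, -1, 2, 0]

L[-3] = L[1]*L[0] = 9*3 = 27 → [3, 27, 4, 3]
append 2 → [3, 27, 4, 3, 2]
append L[0]+L[-1] = 3+2 = 5 → [3, 27, 4, 3, 2, 5]
L[3] = L[4]-L[0] = 2-3 = -1 → [3, 27, 4, -1, 2, 5]
L[-1] = L[-1]-L[-1] = 5-5 = 0 → [3, 27, 4, -1, 2, 0]
pop(2) removes 4 → [3, 27, -1, 2, 0]
L[-1] = L[-1]*L[1] = 0*27 = 0 → [3, 27, -1, 2, 0]
pop(0) removes 3 → [27, -1, 2, 0]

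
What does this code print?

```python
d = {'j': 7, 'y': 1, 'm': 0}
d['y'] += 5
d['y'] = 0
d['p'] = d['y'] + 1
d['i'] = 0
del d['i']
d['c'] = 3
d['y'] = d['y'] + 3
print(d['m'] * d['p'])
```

0

d['y'] = 1+5 = 6 → {'j': 7, 'y': 6, 'm': 0}
d['y'] = 0 → {'j': 7, 'y': 0, 'm': 0}
d['p'] = d['y']+1 = 1 → {'j': 7, 'y': 0, 'm': 0, 'p': 1}
d['i'] = 0 → {'j': 7, 'y': 0, 'm': 0, 'p': 1, 'i': 0}
del 'i' → {'j': 7, 'y': 0, 'm': 0, 'p': 1}
d['c'] = 3 → {'j': 7, 'y': 0, 'm': 0, 'p': 1, 'c': 3}
d['y'] = d['y']+3 = 3 → {'j': 7, 'y': 3, 'm': 0, 'p': 1, 'c': 3}
d['m']*d['p'] = 0*1 = 0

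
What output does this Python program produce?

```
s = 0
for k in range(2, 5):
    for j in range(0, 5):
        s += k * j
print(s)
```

90

k=2,j=0: s = 0+0 = 0
k=2,j=1: s = 0+2 = 2
k=2,j=2: s = 2+4 = 6
k=2,j=3: s = 6+6 = 12
k=2,j=4: s = 12+8 = 20
k=3,j=0: s = 20+0 = 20
k=3,j=1: s = 20+3 = 23
k=3,j=2: s = 23+6 = 29
k=3,j=3: s = 29+9 = 38
k=3,j=4: s = 38+12 = 50
k=4,j=0: s = 50+0 = 50
k=4,j=1: s = 50+4 = 54
k=4,j=2: s = 54+8 = 62
k=4,j=3: s = 62+12 = 74
k=4,j=4: s = 74+16 = 90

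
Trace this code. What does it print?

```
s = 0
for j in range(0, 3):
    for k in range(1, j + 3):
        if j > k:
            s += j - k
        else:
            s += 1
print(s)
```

9

j=0,k=1: not 0>1, s = 0+1 = 1
j=0,k=2: not 0>2, s = 1+1 = 2
j=1,k=1: not 1>1, s = 2+1 = 3
j=1,k=2: not 1>2, s = 3+1 = 4
j=1,k=3: not 1>3, s = 4+1 = 5
j=2,k=1: 2>1, s = 5+1 = 6
j=2,k=2: not 2>2, s = 6+1 = 7
j=2,k=3: not 2>3, s = 7+1 = 8
j=2,k=4: not 2>4, s = 8+1 = 9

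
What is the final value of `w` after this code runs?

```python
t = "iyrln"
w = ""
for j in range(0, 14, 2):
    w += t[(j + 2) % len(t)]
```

j=0: add t[2]='r' → 'r'
j=2: add t[4]='n' → 'rn'
j=4: add t[1]='y' → 'rny'
j=6: add t[3]='l' → 'rnyl'
j=8: add t[0]='i' → 'rnyli'
j=10: add t[2]='r' → 'rnylir'
j=12: add t[4]='n' → 'rnylirn'

'rnylirn'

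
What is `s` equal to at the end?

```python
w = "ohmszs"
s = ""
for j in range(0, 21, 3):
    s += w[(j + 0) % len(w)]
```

j=0: add w[0]='o' → 'o'
j=3: add w[3]='s' → 'os'
j=6: add w[0]='o' → 'oso'
j=9: add w[3]='s' → 'osos'
j=12: add w[0]='o' → 'ososo'
j=15: add w[3]='s' → 'ososos'
j=18: add w[0]='o' → 'osososo'

'osososo'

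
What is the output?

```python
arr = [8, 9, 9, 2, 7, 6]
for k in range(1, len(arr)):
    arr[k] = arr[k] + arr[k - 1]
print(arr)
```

k=1: arr[1] = 9+8 = 17 → [8, 17, 9, 2, 7, 6]
k=2: arr[2] = 9+17 = 26 → [8, 17, 26, 2, 7, 6]
k=3: arr[3] = 2+26 = 28 → [8, 17, 26, 28, 7, 6]
k=4: arr[4] = 7+28 = 35 → [8, 17, 26, 28, 35, 6]
k=5: arr[5] = 6+35 = 41 → [8, 17, 26, 28, 35, 41]

[8, 17, 26, 28, 35, 41]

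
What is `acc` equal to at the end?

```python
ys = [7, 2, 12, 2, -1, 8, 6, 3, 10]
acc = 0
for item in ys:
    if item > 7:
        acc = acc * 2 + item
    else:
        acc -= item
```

-20

item=7: not >7, acc = 0-7 = -7
item=2: not >7, acc = (-7)-2 = -9
item=12: >7, acc = (-9)*2+12 = -6
item=2: not >7, acc = (-6)-2 = -8
item=-1: not >7, acc = (-8)-(-1) = -7
item=8: >7, acc = (-7)*2+8 = -6
item=6: not >7, acc = (-6)-6 = -12
item=3: not >7, acc = (-12)-3 = -15
item=10: >7, acc = (-15)*2+10 = -20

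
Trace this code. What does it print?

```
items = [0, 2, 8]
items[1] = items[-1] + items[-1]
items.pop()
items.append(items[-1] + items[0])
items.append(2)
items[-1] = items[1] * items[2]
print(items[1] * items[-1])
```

4096

items[1] = items[-1]+items[-1] = 8+8 = 16 → [0, 16, 8]
pop() removes 8 → [0, 16]
append items[-1]+items[0] = 16+0 = 16 → [0, 16, 16]
append 2 → [0, 16, 16, 2]
items[-1] = items[1]*items[2] = 16*16 = 256 → [0, 16, 16, 256]
items[1]*items[-1] = 16*256 = 4096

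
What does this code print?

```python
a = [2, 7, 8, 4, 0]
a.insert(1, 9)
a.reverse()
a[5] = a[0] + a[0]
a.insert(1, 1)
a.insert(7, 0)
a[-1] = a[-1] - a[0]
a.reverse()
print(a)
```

insert 9 at 1 → [2, 9, 7, 8, 4, 0]
reverse → [0, 4, 8, 7, 9, 2]
a[5] = a[0]+a[0] = 0+0 = 0 → [0, 4, 8, 7, 9, 0]
insert 1 at 1 → [0, 1, 4, 8, 7, 9, 0]
insert 0 at 7 → [0, 1, 4, 8, 7, 9, 0, 0]
a[-1] = a[-1]-a[0] = 0-0 = 0 → [0, 1, 4, 8, 7, 9, 0, 0]
reverse → [0, 0, 9, 7, 8, 4, 1, 0]

[0, 0, 9, 7, 8, 4, 1, 0]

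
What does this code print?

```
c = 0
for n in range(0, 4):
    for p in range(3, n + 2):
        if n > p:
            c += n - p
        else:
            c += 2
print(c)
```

n=2,p=3: not 2>3, c = 0+2 = 2
n=3,p=3: not 3>3, c = 2+2 = 4
n=3,p=4: not 3>4, c = 4+2 = 6

6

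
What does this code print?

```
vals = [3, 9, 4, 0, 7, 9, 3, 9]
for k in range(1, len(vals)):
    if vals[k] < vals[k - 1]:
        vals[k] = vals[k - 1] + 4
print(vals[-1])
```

33

k=1: 9>=3, unchanged → [3, 9, 4, 0, 7, 9, 3, 9]
k=2: 4<9, vals[2] = 9+4 = 13 → [3, 9, 13, 0, 7, 9, 3, 9]
k=3: 0<13, vals[3] = 13+4 = 17 → [3, 9, 13, 17, 7, 9, 3, 9]
k=4: 7<17, vals[4] = 17+4 = 21 → [3, 9, 13, 17, 21, 9, 3, 9]
k=5: 9<21, vals[5] = 21+4 = 25 → [3, 9, 13, 17, 21, 25, 3, 9]
k=6: 3<25, vals[6] = 25+4 = 29 → [3, 9, 13, 17, 21, 25, 29, 9]
k=7: 9<29, vals[7] = 29+4 = 33 → [3, 9, 13, 17, 21, 25, 29, 33]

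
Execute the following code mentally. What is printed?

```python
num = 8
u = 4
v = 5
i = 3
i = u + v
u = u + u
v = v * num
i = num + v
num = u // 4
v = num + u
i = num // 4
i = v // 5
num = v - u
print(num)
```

i = 4+5 = 9
u = 4+4 = 8
v = 5*8 = 40
i = 8+40 = 48
num = 8//4 = 2
v = 2+8 = 10
i = 2//4 = 0
i = 10//5 = 2
num = 10-8 = 2

2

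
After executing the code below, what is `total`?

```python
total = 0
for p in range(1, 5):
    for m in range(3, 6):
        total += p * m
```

120

p=1,m=3: total = 0+3 = 3
p=1,m=4: total = 3+4 = 7
p=1,m=5: total = 7+5 = 12
p=2,m=3: total = 12+6 = 18
p=2,m=4: total = 18+8 = 26
p=2,m=5: total = 26+10 = 36
p=3,m=3: total = 36+9 = 45
p=3,m=4: total = 45+12 = 57
p=3,m=5: total = 57+15 = 72
p=4,m=3: total = 72+12 = 84
p=4,m=4: total = 84+16 = 100
p=4,m=5: total = 100+20 = 120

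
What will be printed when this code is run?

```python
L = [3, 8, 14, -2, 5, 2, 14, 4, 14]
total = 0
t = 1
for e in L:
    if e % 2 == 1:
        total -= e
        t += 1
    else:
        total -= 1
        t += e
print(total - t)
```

-72

e=3: odd, total = 0-3 = -3; t=2
e=8: not odd, total = (-3)-1 = -4; t=10
e=14: not odd, total = (-4)-1 = -5; t=24
e=-2: not odd, total = (-5)-1 = -6; t=22
e=5: odd, total = (-6)-5 = -11; t=23
e=2: not odd, total = (-11)-1 = -12; t=25
e=14: not odd, total = (-12)-1 = -13; t=39
e=4: not odd, total = (-13)-1 = -14; t=43
e=14: not odd, total = (-14)-1 = -15; t=57
total-t = (-15)-57 = -72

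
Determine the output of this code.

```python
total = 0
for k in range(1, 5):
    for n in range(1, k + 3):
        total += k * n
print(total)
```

155

k=1,n=1: total = 0+1 = 1
k=1,n=2: total = 1+2 = 3
k=1,n=3: total = 3+3 = 6
k=2,n=1: total = 6+2 = 8
k=2,n=2: total = 8+4 = 12
k=2,n=3: total = 12+6 = 18
k=2,n=4: total = 18+8 = 26
k=3,n=1: total = 26+3 = 29
k=3,n=2: total = 29+6 = 35
k=3,n=3: total = 35+9 = 44
k=3,n=4: total = 44+12 = 56
k=3,n=5: total = 56+15 = 71
k=4,n=1: total = 71+4 = 75
k=4,n=2: total = 75+8 = 83
k=4,n=3: total = 83+12 = 95
k=4,n=4: total = 95+16 = 111
k=4,n=5: total = 111+20 = 131
k=4,n=6: total = 131+24 = 155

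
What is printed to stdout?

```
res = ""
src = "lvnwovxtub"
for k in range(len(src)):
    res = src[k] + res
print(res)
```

butxvownvl

k=0: prepend 'l' → 'l'
k=1: prepend 'v' → 'vl'
k=2: prepend 'n' → 'nvl'
k=3: prepend 'w' → 'wnvl'
k=4: prepend 'o' → 'ownvl'
k=5: prepend 'v' → 'vownvl'
k=6: prepend 'x' → 'xvownvl'
k=7: prepend 't' → 'txvownvl'
k=8: prepend 'u' → 'utxvownvl'
k=9: prepend 'b' → 'butxvownvl'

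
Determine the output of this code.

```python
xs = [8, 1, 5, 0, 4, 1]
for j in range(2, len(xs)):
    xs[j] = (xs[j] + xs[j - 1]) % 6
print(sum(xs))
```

18

j=2: xs[2] = (5+1)%6 = 0 → [8, 1, 0, 0, 4, 1]
j=3: xs[3] = (0+0)%6 = 0 → [8, 1, 0, 0, 4, 1]
j=4: xs[4] = (4+0)%6 = 4 → [8, 1, 0, 0, 4, 1]
j=5: xs[5] = (1+4)%6 = 5 → [8, 1, 0, 0, 4, 5]
sum = 18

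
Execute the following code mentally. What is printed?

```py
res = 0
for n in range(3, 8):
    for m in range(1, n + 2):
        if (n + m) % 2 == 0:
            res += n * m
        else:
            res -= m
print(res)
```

n=3,m=1: even sum, res = 0+3 = 3
n=3,m=2: odd sum, res = 3-2 = 1
n=3,m=3: even sum, res = 1+9 = 10
n=3,m=4: odd sum, res = 10-4 = 6
n=4,m=1: odd sum, res = 6-1 = 5
n=4,m=2: even sum, res = 5+8 = 13
n=4,m=3: odd sum, res = 13-3 = 10
n=4,m=4: even sum, res = 10+16 = 26
n=4,m=5: odd sum, res = 26-5 = 21
n=5,m=1: even sum, res = 21+5 = 26
n=5,m=2: odd sum, res = 26-2 = 24
n=5,m=3: even sum, res = 24+15 = 39
n=5,m=4: odd sum, res = 39-4 = 35
n=5,m=5: even sum, res = 35+25 = 60
n=5,m=6: odd sum, res = 60-6 = 54
n=6,m=1: odd sum, res = 54-1 = 53
n=6,m=2: even sum, res = 53+12 = 65
n=6,m=3: odd sum, res = 65-3 = 62
n=6,m=4: even sum, res = 62+24 = 86
n=6,m=5: odd sum, res = 86-5 = 81
n=6,m=6: even sum, res = 81+36 = 117
n=6,m=7: odd sum, res = 117-7 = 110
n=7,m=1: even sum, res = 110+7 = 117
n=7,m=2: odd sum, res = 117-2 = 115
n=7,m=3: even sum, res = 115+21 = 136
n=7,m=4: odd sum, res = 136-4 = 132
n=7,m=5: even sum, res = 132+35 = 167
n=7,m=6: odd sum, res = 167-6 = 161
n=7,m=7: even sum, res = 161+49 = 210
n=7,m=8: odd sum, res = 210-8 = 202

202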